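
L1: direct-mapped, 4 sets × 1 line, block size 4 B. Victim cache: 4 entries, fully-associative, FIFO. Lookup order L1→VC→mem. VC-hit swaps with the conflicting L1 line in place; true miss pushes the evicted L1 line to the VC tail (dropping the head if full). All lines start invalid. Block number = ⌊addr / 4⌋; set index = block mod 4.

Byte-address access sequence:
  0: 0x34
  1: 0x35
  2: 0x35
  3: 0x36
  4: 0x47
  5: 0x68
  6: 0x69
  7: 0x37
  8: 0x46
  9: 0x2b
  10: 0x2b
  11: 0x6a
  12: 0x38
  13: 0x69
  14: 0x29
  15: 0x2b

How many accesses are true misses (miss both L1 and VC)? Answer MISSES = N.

MISSES = 5

  [0] addr=0x34 blk=13 s=1: MISS | VC []
  [1] addr=0x35 blk=13 s=1: L1-HIT | VC []
  [2] addr=0x35 blk=13 s=1: L1-HIT | VC []
  [3] addr=0x36 blk=13 s=1: L1-HIT | VC []
  [4] addr=0x47 blk=17 s=1: MISS | VC [13]
  [5] addr=0x68 blk=26 s=2: MISS | VC [13]
  [6] addr=0x69 blk=26 s=2: L1-HIT | VC [13]
  [7] addr=0x37 blk=13 s=1: VC-HIT | VC [17]
  [8] addr=0x46 blk=17 s=1: VC-HIT | VC [13]
  [9] addr=0x2b blk=10 s=2: MISS | VC [13, 26]
  [10] addr=0x2b blk=10 s=2: L1-HIT | VC [13, 26]
  [11] addr=0x6a blk=26 s=2: VC-HIT | VC [13, 10]
  [12] addr=0x38 blk=14 s=2: MISS | VC [13, 10, 26]
  [13] addr=0x69 blk=26 s=2: VC-HIT | VC [13, 10, 14]
  [14] addr=0x29 blk=10 s=2: VC-HIT | VC [13, 26, 14]
  [15] addr=0x2b blk=10 s=2: L1-HIT | VC [13, 26, 14]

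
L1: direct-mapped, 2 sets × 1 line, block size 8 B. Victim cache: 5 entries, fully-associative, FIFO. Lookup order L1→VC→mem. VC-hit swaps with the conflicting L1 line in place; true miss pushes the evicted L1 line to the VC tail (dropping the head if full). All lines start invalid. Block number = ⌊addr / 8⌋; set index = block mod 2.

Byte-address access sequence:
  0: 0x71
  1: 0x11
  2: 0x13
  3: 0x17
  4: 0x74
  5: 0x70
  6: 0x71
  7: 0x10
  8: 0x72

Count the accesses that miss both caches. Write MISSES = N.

0: 0x71 (blk 14, set 0) → MISS  vc=[]
1: 0x11 (blk 2, set 0) → MISS  vc=[14]
2: 0x13 (blk 2, set 0) → L1-HIT  vc=[14]
3: 0x17 (blk 2, set 0) → L1-HIT  vc=[14]
4: 0x74 (blk 14, set 0) → VC-HIT  vc=[2]
5: 0x70 (blk 14, set 0) → L1-HIT  vc=[2]
6: 0x71 (blk 14, set 0) → L1-HIT  vc=[2]
7: 0x10 (blk 2, set 0) → VC-HIT  vc=[14]
8: 0x72 (blk 14, set 0) → VC-HIT  vc=[2]

MISSES = 2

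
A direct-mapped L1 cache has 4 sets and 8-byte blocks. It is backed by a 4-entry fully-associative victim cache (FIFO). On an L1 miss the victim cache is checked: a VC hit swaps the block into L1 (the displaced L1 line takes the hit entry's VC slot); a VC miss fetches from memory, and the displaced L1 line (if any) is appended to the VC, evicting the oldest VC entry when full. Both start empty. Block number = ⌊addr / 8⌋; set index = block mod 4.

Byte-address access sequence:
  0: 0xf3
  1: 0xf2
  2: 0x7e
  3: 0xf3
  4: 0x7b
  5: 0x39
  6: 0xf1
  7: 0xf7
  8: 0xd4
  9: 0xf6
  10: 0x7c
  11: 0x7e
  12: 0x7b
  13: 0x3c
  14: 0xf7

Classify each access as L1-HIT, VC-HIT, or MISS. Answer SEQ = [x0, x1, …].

SEQ = [MISS, L1-HIT, MISS, L1-HIT, L1-HIT, MISS, L1-HIT, L1-HIT, MISS, VC-HIT, VC-HIT, L1-HIT, L1-HIT, VC-HIT, L1-HIT]

0: 0xf3 (blk 30, set 2) → MISS  vc=[]
1: 0xf2 (blk 30, set 2) → L1-HIT  vc=[]
2: 0x7e (blk 15, set 3) → MISS  vc=[]
3: 0xf3 (blk 30, set 2) → L1-HIT  vc=[]
4: 0x7b (blk 15, set 3) → L1-HIT  vc=[]
5: 0x39 (blk 7, set 3) → MISS  vc=[15]
6: 0xf1 (blk 30, set 2) → L1-HIT  vc=[15]
7: 0xf7 (blk 30, set 2) → L1-HIT  vc=[15]
8: 0xd4 (blk 26, set 2) → MISS  vc=[15, 30]
9: 0xf6 (blk 30, set 2) → VC-HIT  vc=[15, 26]
10: 0x7c (blk 15, set 3) → VC-HIT  vc=[7, 26]
11: 0x7e (blk 15, set 3) → L1-HIT  vc=[7, 26]
12: 0x7b (blk 15, set 3) → L1-HIT  vc=[7, 26]
13: 0x3c (blk 7, set 3) → VC-HIT  vc=[15, 26]
14: 0xf7 (blk 30, set 2) → L1-HIT  vc=[15, 26]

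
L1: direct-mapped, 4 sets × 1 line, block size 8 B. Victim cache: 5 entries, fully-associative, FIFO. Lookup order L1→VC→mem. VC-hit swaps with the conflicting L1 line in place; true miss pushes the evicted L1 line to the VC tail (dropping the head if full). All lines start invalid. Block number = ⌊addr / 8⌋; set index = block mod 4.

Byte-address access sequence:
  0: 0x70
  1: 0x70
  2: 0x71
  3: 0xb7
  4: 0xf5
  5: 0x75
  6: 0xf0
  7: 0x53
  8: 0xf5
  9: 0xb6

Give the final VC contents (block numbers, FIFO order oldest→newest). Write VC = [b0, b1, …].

VC = [14, 30, 10]

  [0] addr=0x70 blk=14 s=2: MISS | VC []
  [1] addr=0x70 blk=14 s=2: L1-HIT | VC []
  [2] addr=0x71 blk=14 s=2: L1-HIT | VC []
  [3] addr=0xb7 blk=22 s=2: MISS | VC [14]
  [4] addr=0xf5 blk=30 s=2: MISS | VC [14, 22]
  [5] addr=0x75 blk=14 s=2: VC-HIT | VC [30, 22]
  [6] addr=0xf0 blk=30 s=2: VC-HIT | VC [14, 22]
  [7] addr=0x53 blk=10 s=2: MISS | VC [14, 22, 30]
  [8] addr=0xf5 blk=30 s=2: VC-HIT | VC [14, 22, 10]
  [9] addr=0xb6 blk=22 s=2: VC-HIT | VC [14, 30, 10]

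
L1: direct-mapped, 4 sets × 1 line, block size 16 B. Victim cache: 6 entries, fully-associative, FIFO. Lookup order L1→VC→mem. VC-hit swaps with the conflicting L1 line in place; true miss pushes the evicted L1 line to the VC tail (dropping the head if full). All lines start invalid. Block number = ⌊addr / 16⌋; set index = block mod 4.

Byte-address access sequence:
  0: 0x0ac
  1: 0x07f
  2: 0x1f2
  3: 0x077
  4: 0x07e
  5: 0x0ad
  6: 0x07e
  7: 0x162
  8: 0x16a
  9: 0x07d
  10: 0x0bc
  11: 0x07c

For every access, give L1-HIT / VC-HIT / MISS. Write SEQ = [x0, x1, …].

  [0] addr=0xac blk=10 s=2: MISS | VC []
  [1] addr=0x7f blk=7 s=3: MISS | VC []
  [2] addr=0x1f2 blk=31 s=3: MISS | VC [7]
  [3] addr=0x77 blk=7 s=3: VC-HIT | VC [31]
  [4] addr=0x7e blk=7 s=3: L1-HIT | VC [31]
  [5] addr=0xad blk=10 s=2: L1-HIT | VC [31]
  [6] addr=0x7e blk=7 s=3: L1-HIT | VC [31]
  [7] addr=0x162 blk=22 s=2: MISS | VC [31, 10]
  [8] addr=0x16a blk=22 s=2: L1-HIT | VC [31, 10]
  [9] addr=0x7d blk=7 s=3: L1-HIT | VC [31, 10]
  [10] addr=0xbc blk=11 s=3: MISS | VC [31, 10, 7]
  [11] addr=0x7c blk=7 s=3: VC-HIT | VC [31, 10, 11]

SEQ = [MISS, MISS, MISS, VC-HIT, L1-HIT, L1-HIT, L1-HIT, MISS, L1-HIT, L1-HIT, MISS, VC-HIT]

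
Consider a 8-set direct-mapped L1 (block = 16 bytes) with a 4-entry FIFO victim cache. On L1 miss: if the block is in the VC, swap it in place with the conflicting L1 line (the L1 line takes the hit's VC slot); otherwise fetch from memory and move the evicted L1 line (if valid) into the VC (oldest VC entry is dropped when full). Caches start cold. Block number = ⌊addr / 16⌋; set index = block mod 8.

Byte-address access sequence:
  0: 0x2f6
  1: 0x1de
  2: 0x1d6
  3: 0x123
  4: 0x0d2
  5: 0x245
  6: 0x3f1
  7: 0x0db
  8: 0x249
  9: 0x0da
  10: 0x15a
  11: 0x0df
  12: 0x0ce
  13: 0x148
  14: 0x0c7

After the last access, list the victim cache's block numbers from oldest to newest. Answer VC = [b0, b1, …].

#0 0x2f6→b47/s7 MISS; vc=[]
#1 0x1de→b29/s5 MISS; vc=[]
#2 0x1d6→b29/s5 L1-HIT; vc=[]
#3 0x123→b18/s2 MISS; vc=[]
#4 0xd2→b13/s5 MISS; vc=[29]
#5 0x245→b36/s4 MISS; vc=[29]
#6 0x3f1→b63/s7 MISS; vc=[29,47]
#7 0xdb→b13/s5 L1-HIT; vc=[29,47]
#8 0x249→b36/s4 L1-HIT; vc=[29,47]
#9 0xda→b13/s5 L1-HIT; vc=[29,47]
#10 0x15a→b21/s5 MISS; vc=[29,47,13]
#11 0xdf→b13/s5 VC-HIT; vc=[29,47,21]
#12 0xce→b12/s4 MISS; vc=[29,47,21,36]
#13 0x148→b20/s4 MISS; vc=[47,21,36,12]
#14 0xc7→b12/s4 VC-HIT; vc=[47,21,36,20]

VC = [47, 21, 36, 20]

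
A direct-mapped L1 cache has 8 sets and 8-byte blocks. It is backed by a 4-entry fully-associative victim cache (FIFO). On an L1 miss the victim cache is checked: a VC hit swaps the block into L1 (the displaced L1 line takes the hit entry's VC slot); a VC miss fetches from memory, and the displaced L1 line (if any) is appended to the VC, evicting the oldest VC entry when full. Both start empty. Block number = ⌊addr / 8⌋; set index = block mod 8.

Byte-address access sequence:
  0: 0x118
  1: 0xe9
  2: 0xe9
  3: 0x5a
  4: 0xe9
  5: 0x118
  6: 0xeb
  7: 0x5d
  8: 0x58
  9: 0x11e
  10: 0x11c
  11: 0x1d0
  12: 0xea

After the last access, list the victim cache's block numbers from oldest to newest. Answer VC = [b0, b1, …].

VC = [11]

#0 0x118→b35/s3 MISS; vc=[]
#1 0xe9→b29/s5 MISS; vc=[]
#2 0xe9→b29/s5 L1-HIT; vc=[]
#3 0x5a→b11/s3 MISS; vc=[35]
#4 0xe9→b29/s5 L1-HIT; vc=[35]
#5 0x118→b35/s3 VC-HIT; vc=[11]
#6 0xeb→b29/s5 L1-HIT; vc=[11]
#7 0x5d→b11/s3 VC-HIT; vc=[35]
#8 0x58→b11/s3 L1-HIT; vc=[35]
#9 0x11e→b35/s3 VC-HIT; vc=[11]
#10 0x11c→b35/s3 L1-HIT; vc=[11]
#11 0x1d0→b58/s2 MISS; vc=[11]
#12 0xea→b29/s5 L1-HIT; vc=[11]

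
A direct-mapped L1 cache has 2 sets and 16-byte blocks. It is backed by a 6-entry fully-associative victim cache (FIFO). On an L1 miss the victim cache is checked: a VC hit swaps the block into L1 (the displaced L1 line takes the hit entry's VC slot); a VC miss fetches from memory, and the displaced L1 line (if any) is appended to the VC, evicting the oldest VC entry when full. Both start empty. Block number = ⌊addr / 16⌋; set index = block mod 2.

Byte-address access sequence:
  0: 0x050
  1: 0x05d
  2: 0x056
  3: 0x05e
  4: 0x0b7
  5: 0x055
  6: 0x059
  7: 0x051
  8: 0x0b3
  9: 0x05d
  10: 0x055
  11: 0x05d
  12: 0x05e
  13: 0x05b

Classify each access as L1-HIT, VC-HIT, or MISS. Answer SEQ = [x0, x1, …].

SEQ = [MISS, L1-HIT, L1-HIT, L1-HIT, MISS, VC-HIT, L1-HIT, L1-HIT, VC-HIT, VC-HIT, L1-HIT, L1-HIT, L1-HIT, L1-HIT]

#0 0x50→b5/s1 MISS; vc=[]
#1 0x5d→b5/s1 L1-HIT; vc=[]
#2 0x56→b5/s1 L1-HIT; vc=[]
#3 0x5e→b5/s1 L1-HIT; vc=[]
#4 0xb7→b11/s1 MISS; vc=[5]
#5 0x55→b5/s1 VC-HIT; vc=[11]
#6 0x59→b5/s1 L1-HIT; vc=[11]
#7 0x51→b5/s1 L1-HIT; vc=[11]
#8 0xb3→b11/s1 VC-HIT; vc=[5]
#9 0x5d→b5/s1 VC-HIT; vc=[11]
#10 0x55→b5/s1 L1-HIT; vc=[11]
#11 0x5d→b5/s1 L1-HIT; vc=[11]
#12 0x5e→b5/s1 L1-HIT; vc=[11]
#13 0x5b→b5/s1 L1-HIT; vc=[11]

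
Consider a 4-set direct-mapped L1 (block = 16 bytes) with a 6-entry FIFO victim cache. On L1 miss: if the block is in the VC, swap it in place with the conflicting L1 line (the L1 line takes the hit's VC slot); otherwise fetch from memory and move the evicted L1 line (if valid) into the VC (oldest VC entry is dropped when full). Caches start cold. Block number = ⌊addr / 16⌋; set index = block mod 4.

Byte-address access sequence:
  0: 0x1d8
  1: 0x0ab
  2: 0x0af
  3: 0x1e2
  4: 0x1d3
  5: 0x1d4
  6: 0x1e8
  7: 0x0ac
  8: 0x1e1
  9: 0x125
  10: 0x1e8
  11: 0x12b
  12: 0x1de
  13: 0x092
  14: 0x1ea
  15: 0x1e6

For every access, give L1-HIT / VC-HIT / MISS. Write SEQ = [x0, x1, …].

SEQ = [MISS, MISS, L1-HIT, MISS, L1-HIT, L1-HIT, L1-HIT, VC-HIT, VC-HIT, MISS, VC-HIT, VC-HIT, L1-HIT, MISS, VC-HIT, L1-HIT]

#0 0x1d8→b29/s1 MISS; vc=[]
#1 0xab→b10/s2 MISS; vc=[]
#2 0xaf→b10/s2 L1-HIT; vc=[]
#3 0x1e2→b30/s2 MISS; vc=[10]
#4 0x1d3→b29/s1 L1-HIT; vc=[10]
#5 0x1d4→b29/s1 L1-HIT; vc=[10]
#6 0x1e8→b30/s2 L1-HIT; vc=[10]
#7 0xac→b10/s2 VC-HIT; vc=[30]
#8 0x1e1→b30/s2 VC-HIT; vc=[10]
#9 0x125→b18/s2 MISS; vc=[10,30]
#10 0x1e8→b30/s2 VC-HIT; vc=[10,18]
#11 0x12b→b18/s2 VC-HIT; vc=[10,30]
#12 0x1de→b29/s1 L1-HIT; vc=[10,30]
#13 0x92→b9/s1 MISS; vc=[10,30,29]
#14 0x1ea→b30/s2 VC-HIT; vc=[10,18,29]
#15 0x1e6→b30/s2 L1-HIT; vc=[10,18,29]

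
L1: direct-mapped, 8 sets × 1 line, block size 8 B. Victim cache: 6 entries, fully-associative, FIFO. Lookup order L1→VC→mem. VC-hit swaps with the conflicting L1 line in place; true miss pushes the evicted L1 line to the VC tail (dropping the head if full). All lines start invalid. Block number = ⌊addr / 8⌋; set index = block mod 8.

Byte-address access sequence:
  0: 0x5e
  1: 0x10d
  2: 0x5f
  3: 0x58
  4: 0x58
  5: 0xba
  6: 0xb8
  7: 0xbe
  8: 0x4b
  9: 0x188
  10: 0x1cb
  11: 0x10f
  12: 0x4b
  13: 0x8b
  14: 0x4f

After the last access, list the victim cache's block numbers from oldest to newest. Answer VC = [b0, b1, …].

#0 0x5e→b11/s3 MISS; vc=[]
#1 0x10d→b33/s1 MISS; vc=[]
#2 0x5f→b11/s3 L1-HIT; vc=[]
#3 0x58→b11/s3 L1-HIT; vc=[]
#4 0x58→b11/s3 L1-HIT; vc=[]
#5 0xba→b23/s7 MISS; vc=[]
#6 0xb8→b23/s7 L1-HIT; vc=[]
#7 0xbe→b23/s7 L1-HIT; vc=[]
#8 0x4b→b9/s1 MISS; vc=[33]
#9 0x188→b49/s1 MISS; vc=[33,9]
#10 0x1cb→b57/s1 MISS; vc=[33,9,49]
#11 0x10f→b33/s1 VC-HIT; vc=[57,9,49]
#12 0x4b→b9/s1 VC-HIT; vc=[57,33,49]
#13 0x8b→b17/s1 MISS; vc=[57,33,49,9]
#14 0x4f→b9/s1 VC-HIT; vc=[57,33,49,17]

VC = [57, 33, 49, 17]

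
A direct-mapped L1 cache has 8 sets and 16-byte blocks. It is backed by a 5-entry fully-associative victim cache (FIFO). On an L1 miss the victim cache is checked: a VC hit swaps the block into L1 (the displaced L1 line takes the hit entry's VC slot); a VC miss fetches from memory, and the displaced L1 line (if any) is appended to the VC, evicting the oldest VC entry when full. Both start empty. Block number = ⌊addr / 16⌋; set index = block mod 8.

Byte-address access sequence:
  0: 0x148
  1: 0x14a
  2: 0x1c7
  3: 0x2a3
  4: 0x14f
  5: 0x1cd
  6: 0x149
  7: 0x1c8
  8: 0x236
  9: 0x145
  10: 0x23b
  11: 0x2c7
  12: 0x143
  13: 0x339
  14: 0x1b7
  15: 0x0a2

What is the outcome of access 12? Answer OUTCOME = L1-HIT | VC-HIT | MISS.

OUTCOME = VC-HIT

#0 0x148→b20/s4 MISS; vc=[]
#1 0x14a→b20/s4 L1-HIT; vc=[]
#2 0x1c7→b28/s4 MISS; vc=[20]
#3 0x2a3→b42/s2 MISS; vc=[20]
#4 0x14f→b20/s4 VC-HIT; vc=[28]
#5 0x1cd→b28/s4 VC-HIT; vc=[20]
#6 0x149→b20/s4 VC-HIT; vc=[28]
#7 0x1c8→b28/s4 VC-HIT; vc=[20]
#8 0x236→b35/s3 MISS; vc=[20]
#9 0x145→b20/s4 VC-HIT; vc=[28]
#10 0x23b→b35/s3 L1-HIT; vc=[28]
#11 0x2c7→b44/s4 MISS; vc=[28,20]
#12 0x143→b20/s4 VC-HIT; vc=[28,44]
#13 0x339→b51/s3 MISS; vc=[28,44,35]
#14 0x1b7→b27/s3 MISS; vc=[28,44,35,51]
#15 0xa2→b10/s2 MISS; vc=[28,44,35,51,42]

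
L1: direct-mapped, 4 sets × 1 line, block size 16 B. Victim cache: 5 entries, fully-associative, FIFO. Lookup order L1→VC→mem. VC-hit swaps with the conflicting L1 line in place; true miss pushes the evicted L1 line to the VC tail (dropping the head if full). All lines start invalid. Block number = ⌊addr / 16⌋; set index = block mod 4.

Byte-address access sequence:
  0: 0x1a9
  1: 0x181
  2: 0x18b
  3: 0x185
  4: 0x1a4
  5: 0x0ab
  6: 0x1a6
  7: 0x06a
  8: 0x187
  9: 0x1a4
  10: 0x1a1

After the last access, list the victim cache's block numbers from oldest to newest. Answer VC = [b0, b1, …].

#0 0x1a9→b26/s2 MISS; vc=[]
#1 0x181→b24/s0 MISS; vc=[]
#2 0x18b→b24/s0 L1-HIT; vc=[]
#3 0x185→b24/s0 L1-HIT; vc=[]
#4 0x1a4→b26/s2 L1-HIT; vc=[]
#5 0xab→b10/s2 MISS; vc=[26]
#6 0x1a6→b26/s2 VC-HIT; vc=[10]
#7 0x6a→b6/s2 MISS; vc=[10,26]
#8 0x187→b24/s0 L1-HIT; vc=[10,26]
#9 0x1a4→b26/s2 VC-HIT; vc=[10,6]
#10 0x1a1→b26/s2 L1-HIT; vc=[10,6]

VC = [10, 6]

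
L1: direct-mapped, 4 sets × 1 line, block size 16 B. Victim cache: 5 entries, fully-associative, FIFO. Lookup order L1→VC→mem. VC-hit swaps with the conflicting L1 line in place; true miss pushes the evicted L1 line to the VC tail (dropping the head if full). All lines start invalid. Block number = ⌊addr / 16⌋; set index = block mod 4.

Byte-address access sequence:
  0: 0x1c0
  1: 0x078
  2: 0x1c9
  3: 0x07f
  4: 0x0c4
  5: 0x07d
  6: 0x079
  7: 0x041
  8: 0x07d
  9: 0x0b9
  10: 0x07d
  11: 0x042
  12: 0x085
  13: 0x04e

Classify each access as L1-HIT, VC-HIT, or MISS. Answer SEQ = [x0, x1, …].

SEQ = [MISS, MISS, L1-HIT, L1-HIT, MISS, L1-HIT, L1-HIT, MISS, L1-HIT, MISS, VC-HIT, L1-HIT, MISS, VC-HIT]

  [0] addr=0x1c0 blk=28 s=0: MISS | VC []
  [1] addr=0x78 blk=7 s=3: MISS | VC []
  [2] addr=0x1c9 blk=28 s=0: L1-HIT | VC []
  [3] addr=0x7f blk=7 s=3: L1-HIT | VC []
  [4] addr=0xc4 blk=12 s=0: MISS | VC [28]
  [5] addr=0x7d blk=7 s=3: L1-HIT | VC [28]
  [6] addr=0x79 blk=7 s=3: L1-HIT | VC [28]
  [7] addr=0x41 blk=4 s=0: MISS | VC [28, 12]
  [8] addr=0x7d blk=7 s=3: L1-HIT | VC [28, 12]
  [9] addr=0xb9 blk=11 s=3: MISS | VC [28, 12, 7]
  [10] addr=0x7d blk=7 s=3: VC-HIT | VC [28, 12, 11]
  [11] addr=0x42 blk=4 s=0: L1-HIT | VC [28, 12, 11]
  [12] addr=0x85 blk=8 s=0: MISS | VC [28, 12, 11, 4]
  [13] addr=0x4e blk=4 s=0: VC-HIT | VC [28, 12, 11, 8]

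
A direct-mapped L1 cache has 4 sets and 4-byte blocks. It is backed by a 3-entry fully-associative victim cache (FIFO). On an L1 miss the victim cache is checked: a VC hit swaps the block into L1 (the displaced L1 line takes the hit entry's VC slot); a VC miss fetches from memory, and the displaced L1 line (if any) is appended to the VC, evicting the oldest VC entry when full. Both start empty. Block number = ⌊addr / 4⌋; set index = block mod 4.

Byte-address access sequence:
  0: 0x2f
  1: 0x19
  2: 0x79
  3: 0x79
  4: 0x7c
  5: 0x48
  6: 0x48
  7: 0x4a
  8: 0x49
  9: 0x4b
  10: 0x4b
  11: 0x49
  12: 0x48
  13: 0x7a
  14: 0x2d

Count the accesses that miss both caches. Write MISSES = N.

MISSES = 5

#0 0x2f→b11/s3 MISS; vc=[]
#1 0x19→b6/s2 MISS; vc=[]
#2 0x79→b30/s2 MISS; vc=[6]
#3 0x79→b30/s2 L1-HIT; vc=[6]
#4 0x7c→b31/s3 MISS; vc=[6,11]
#5 0x48→b18/s2 MISS; vc=[6,11,30]
#6 0x48→b18/s2 L1-HIT; vc=[6,11,30]
#7 0x4a→b18/s2 L1-HIT; vc=[6,11,30]
#8 0x49→b18/s2 L1-HIT; vc=[6,11,30]
#9 0x4b→b18/s2 L1-HIT; vc=[6,11,30]
#10 0x4b→b18/s2 L1-HIT; vc=[6,11,30]
#11 0x49→b18/s2 L1-HIT; vc=[6,11,30]
#12 0x48→b18/s2 L1-HIT; vc=[6,11,30]
#13 0x7a→b30/s2 VC-HIT; vc=[6,11,18]
#14 0x2d→b11/s3 VC-HIT; vc=[6,31,18]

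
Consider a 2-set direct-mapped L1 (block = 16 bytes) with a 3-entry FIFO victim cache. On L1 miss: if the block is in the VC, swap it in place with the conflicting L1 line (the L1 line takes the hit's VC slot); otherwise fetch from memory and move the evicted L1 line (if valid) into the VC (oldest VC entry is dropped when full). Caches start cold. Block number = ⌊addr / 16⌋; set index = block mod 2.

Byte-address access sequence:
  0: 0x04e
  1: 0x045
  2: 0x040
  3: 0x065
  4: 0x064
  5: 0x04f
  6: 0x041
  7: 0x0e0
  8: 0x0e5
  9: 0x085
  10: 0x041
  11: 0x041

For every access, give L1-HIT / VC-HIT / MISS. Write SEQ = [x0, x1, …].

SEQ = [MISS, L1-HIT, L1-HIT, MISS, L1-HIT, VC-HIT, L1-HIT, MISS, L1-HIT, MISS, VC-HIT, L1-HIT]

  [0] addr=0x4e blk=4 s=0: MISS | VC []
  [1] addr=0x45 blk=4 s=0: L1-HIT | VC []
  [2] addr=0x40 blk=4 s=0: L1-HIT | VC []
  [3] addr=0x65 blk=6 s=0: MISS | VC [4]
  [4] addr=0x64 blk=6 s=0: L1-HIT | VC [4]
  [5] addr=0x4f blk=4 s=0: VC-HIT | VC [6]
  [6] addr=0x41 blk=4 s=0: L1-HIT | VC [6]
  [7] addr=0xe0 blk=14 s=0: MISS | VC [6, 4]
  [8] addr=0xe5 blk=14 s=0: L1-HIT | VC [6, 4]
  [9] addr=0x85 blk=8 s=0: MISS | VC [6, 4, 14]
  [10] addr=0x41 blk=4 s=0: VC-HIT | VC [6, 8, 14]
  [11] addr=0x41 blk=4 s=0: L1-HIT | VC [6, 8, 14]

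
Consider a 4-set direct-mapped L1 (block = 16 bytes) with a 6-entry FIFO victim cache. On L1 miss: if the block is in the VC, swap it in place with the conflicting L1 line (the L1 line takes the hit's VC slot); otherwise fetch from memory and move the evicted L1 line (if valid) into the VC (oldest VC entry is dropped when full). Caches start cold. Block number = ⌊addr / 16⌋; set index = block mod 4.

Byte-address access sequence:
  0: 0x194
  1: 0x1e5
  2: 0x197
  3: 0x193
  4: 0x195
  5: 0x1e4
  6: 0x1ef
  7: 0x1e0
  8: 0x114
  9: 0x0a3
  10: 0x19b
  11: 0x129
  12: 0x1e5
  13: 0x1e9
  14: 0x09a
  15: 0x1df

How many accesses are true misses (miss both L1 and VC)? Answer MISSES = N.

  [0] addr=0x194 blk=25 s=1: MISS | VC []
  [1] addr=0x1e5 blk=30 s=2: MISS | VC []
  [2] addr=0x197 blk=25 s=1: L1-HIT | VC []
  [3] addr=0x193 blk=25 s=1: L1-HIT | VC []
  [4] addr=0x195 blk=25 s=1: L1-HIT | VC []
  [5] addr=0x1e4 blk=30 s=2: L1-HIT | VC []
  [6] addr=0x1ef blk=30 s=2: L1-HIT | VC []
  [7] addr=0x1e0 blk=30 s=2: L1-HIT | VC []
  [8] addr=0x114 blk=17 s=1: MISS | VC [25]
  [9] addr=0xa3 blk=10 s=2: MISS | VC [25, 30]
  [10] addr=0x19b blk=25 s=1: VC-HIT | VC [17, 30]
  [11] addr=0x129 blk=18 s=2: MISS | VC [17, 30, 10]
  [12] addr=0x1e5 blk=30 s=2: VC-HIT | VC [17, 18, 10]
  [13] addr=0x1e9 blk=30 s=2: L1-HIT | VC [17, 18, 10]
  [14] addr=0x9a blk=9 s=1: MISS | VC [17, 18, 10, 25]
  [15] addr=0x1df blk=29 s=1: MISS | VC [17, 18, 10, 25, 9]

MISSES = 7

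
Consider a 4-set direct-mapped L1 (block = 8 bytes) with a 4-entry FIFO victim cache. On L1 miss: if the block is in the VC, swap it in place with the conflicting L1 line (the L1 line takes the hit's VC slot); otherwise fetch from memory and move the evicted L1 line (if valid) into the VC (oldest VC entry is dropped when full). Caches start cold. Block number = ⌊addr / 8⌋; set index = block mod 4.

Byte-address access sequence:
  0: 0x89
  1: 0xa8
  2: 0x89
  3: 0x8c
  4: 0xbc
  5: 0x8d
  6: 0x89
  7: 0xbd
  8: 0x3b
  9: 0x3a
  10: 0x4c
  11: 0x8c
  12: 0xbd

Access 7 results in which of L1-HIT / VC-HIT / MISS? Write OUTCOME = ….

OUTCOME = L1-HIT

0: 0x89 (blk 17, set 1) → MISS  vc=[]
1: 0xa8 (blk 21, set 1) → MISS  vc=[17]
2: 0x89 (blk 17, set 1) → VC-HIT  vc=[21]
3: 0x8c (blk 17, set 1) → L1-HIT  vc=[21]
4: 0xbc (blk 23, set 3) → MISS  vc=[21]
5: 0x8d (blk 17, set 1) → L1-HIT  vc=[21]
6: 0x89 (blk 17, set 1) → L1-HIT  vc=[21]
7: 0xbd (blk 23, set 3) → L1-HIT  vc=[21]
8: 0x3b (blk 7, set 3) → MISS  vc=[21, 23]
9: 0x3a (blk 7, set 3) → L1-HIT  vc=[21, 23]
10: 0x4c (blk 9, set 1) → MISS  vc=[21, 23, 17]
11: 0x8c (blk 17, set 1) → VC-HIT  vc=[21, 23, 9]
12: 0xbd (blk 23, set 3) → VC-HIT  vc=[21, 7, 9]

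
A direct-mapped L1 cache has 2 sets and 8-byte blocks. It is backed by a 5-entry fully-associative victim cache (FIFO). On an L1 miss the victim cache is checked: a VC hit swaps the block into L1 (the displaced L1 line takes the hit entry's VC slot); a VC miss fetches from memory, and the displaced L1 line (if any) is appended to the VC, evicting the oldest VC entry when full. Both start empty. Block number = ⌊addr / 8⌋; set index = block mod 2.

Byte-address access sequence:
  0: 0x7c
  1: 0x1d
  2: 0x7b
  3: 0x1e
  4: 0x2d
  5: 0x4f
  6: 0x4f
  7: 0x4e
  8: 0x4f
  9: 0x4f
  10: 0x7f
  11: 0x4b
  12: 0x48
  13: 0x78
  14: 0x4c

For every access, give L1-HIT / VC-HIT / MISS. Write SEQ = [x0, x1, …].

SEQ = [MISS, MISS, VC-HIT, VC-HIT, MISS, MISS, L1-HIT, L1-HIT, L1-HIT, L1-HIT, VC-HIT, VC-HIT, L1-HIT, VC-HIT, VC-HIT]

#0 0x7c→b15/s1 MISS; vc=[]
#1 0x1d→b3/s1 MISS; vc=[15]
#2 0x7b→b15/s1 VC-HIT; vc=[3]
#3 0x1e→b3/s1 VC-HIT; vc=[15]
#4 0x2d→b5/s1 MISS; vc=[15,3]
#5 0x4f→b9/s1 MISS; vc=[15,3,5]
#6 0x4f→b9/s1 L1-HIT; vc=[15,3,5]
#7 0x4e→b9/s1 L1-HIT; vc=[15,3,5]
#8 0x4f→b9/s1 L1-HIT; vc=[15,3,5]
#9 0x4f→b9/s1 L1-HIT; vc=[15,3,5]
#10 0x7f→b15/s1 VC-HIT; vc=[9,3,5]
#11 0x4b→b9/s1 VC-HIT; vc=[15,3,5]
#12 0x48→b9/s1 L1-HIT; vc=[15,3,5]
#13 0x78→b15/s1 VC-HIT; vc=[9,3,5]
#14 0x4c→b9/s1 VC-HIT; vc=[15,3,5]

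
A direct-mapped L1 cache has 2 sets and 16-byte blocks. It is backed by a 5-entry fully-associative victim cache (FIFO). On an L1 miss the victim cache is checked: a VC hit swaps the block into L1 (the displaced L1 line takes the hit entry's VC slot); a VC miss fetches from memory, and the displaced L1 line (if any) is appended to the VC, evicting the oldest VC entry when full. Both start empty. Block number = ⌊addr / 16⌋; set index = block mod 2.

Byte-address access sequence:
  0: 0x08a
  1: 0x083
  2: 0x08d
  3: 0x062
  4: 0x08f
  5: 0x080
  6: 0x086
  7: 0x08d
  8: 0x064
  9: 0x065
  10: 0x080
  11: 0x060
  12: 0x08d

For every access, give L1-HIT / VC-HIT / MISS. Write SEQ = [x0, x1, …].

SEQ = [MISS, L1-HIT, L1-HIT, MISS, VC-HIT, L1-HIT, L1-HIT, L1-HIT, VC-HIT, L1-HIT, VC-HIT, VC-HIT, VC-HIT]

#0 0x8a→b8/s0 MISS; vc=[]
#1 0x83→b8/s0 L1-HIT; vc=[]
#2 0x8d→b8/s0 L1-HIT; vc=[]
#3 0x62→b6/s0 MISS; vc=[8]
#4 0x8f→b8/s0 VC-HIT; vc=[6]
#5 0x80→b8/s0 L1-HIT; vc=[6]
#6 0x86→b8/s0 L1-HIT; vc=[6]
#7 0x8d→b8/s0 L1-HIT; vc=[6]
#8 0x64→b6/s0 VC-HIT; vc=[8]
#9 0x65→b6/s0 L1-HIT; vc=[8]
#10 0x80→b8/s0 VC-HIT; vc=[6]
#11 0x60→b6/s0 VC-HIT; vc=[8]
#12 0x8d→b8/s0 VC-HIT; vc=[6]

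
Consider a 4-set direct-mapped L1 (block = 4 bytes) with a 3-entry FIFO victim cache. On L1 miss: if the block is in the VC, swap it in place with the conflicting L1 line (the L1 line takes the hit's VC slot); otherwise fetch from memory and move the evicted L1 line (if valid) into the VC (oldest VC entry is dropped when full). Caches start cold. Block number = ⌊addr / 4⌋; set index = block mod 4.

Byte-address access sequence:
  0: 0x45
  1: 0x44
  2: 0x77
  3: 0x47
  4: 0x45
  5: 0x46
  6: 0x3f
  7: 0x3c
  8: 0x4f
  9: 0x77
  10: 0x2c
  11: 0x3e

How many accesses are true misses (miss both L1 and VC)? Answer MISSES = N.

MISSES = 5

#0 0x45→b17/s1 MISS; vc=[]
#1 0x44→b17/s1 L1-HIT; vc=[]
#2 0x77→b29/s1 MISS; vc=[17]
#3 0x47→b17/s1 VC-HIT; vc=[29]
#4 0x45→b17/s1 L1-HIT; vc=[29]
#5 0x46→b17/s1 L1-HIT; vc=[29]
#6 0x3f→b15/s3 MISS; vc=[29]
#7 0x3c→b15/s3 L1-HIT; vc=[29]
#8 0x4f→b19/s3 MISS; vc=[29,15]
#9 0x77→b29/s1 VC-HIT; vc=[17,15]
#10 0x2c→b11/s3 MISS; vc=[17,15,19]
#11 0x3e→b15/s3 VC-HIT; vc=[17,11,19]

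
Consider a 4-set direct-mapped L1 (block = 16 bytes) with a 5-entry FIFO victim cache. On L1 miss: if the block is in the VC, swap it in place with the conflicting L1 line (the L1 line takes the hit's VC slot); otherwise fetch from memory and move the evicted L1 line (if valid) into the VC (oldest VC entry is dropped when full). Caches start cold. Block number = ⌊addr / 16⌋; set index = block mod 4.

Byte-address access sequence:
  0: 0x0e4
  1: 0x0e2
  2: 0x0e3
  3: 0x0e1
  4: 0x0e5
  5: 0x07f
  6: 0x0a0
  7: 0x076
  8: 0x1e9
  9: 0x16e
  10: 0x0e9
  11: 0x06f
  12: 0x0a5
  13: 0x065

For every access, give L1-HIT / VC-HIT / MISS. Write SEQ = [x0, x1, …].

SEQ = [MISS, L1-HIT, L1-HIT, L1-HIT, L1-HIT, MISS, MISS, L1-HIT, MISS, MISS, VC-HIT, MISS, VC-HIT, VC-HIT]

  [0] addr=0xe4 blk=14 s=2: MISS | VC []
  [1] addr=0xe2 blk=14 s=2: L1-HIT | VC []
  [2] addr=0xe3 blk=14 s=2: L1-HIT | VC []
  [3] addr=0xe1 blk=14 s=2: L1-HIT | VC []
  [4] addr=0xe5 blk=14 s=2: L1-HIT | VC []
  [5] addr=0x7f blk=7 s=3: MISS | VC []
  [6] addr=0xa0 blk=10 s=2: MISS | VC [14]
  [7] addr=0x76 blk=7 s=3: L1-HIT | VC [14]
  [8] addr=0x1e9 blk=30 s=2: MISS | VC [14, 10]
  [9] addr=0x16e blk=22 s=2: MISS | VC [14, 10, 30]
  [10] addr=0xe9 blk=14 s=2: VC-HIT | VC [22, 10, 30]
  [11] addr=0x6f blk=6 s=2: MISS | VC [22, 10, 30, 14]
  [12] addr=0xa5 blk=10 s=2: VC-HIT | VC [22, 6, 30, 14]
  [13] addr=0x65 blk=6 s=2: VC-HIT | VC [22, 10, 30, 14]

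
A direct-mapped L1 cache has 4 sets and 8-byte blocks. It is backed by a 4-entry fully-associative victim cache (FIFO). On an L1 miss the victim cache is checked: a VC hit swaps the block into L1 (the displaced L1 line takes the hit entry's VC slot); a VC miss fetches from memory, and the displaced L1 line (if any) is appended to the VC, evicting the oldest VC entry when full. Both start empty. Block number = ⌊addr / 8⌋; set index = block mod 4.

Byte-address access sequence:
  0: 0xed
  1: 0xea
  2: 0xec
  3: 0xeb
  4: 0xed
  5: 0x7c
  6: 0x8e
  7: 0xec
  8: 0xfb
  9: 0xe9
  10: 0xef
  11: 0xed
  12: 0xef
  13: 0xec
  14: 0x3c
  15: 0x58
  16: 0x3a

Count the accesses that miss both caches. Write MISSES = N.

#0 0xed→b29/s1 MISS; vc=[]
#1 0xea→b29/s1 L1-HIT; vc=[]
#2 0xec→b29/s1 L1-HIT; vc=[]
#3 0xeb→b29/s1 L1-HIT; vc=[]
#4 0xed→b29/s1 L1-HIT; vc=[]
#5 0x7c→b15/s3 MISS; vc=[]
#6 0x8e→b17/s1 MISS; vc=[29]
#7 0xec→b29/s1 VC-HIT; vc=[17]
#8 0xfb→b31/s3 MISS; vc=[17,15]
#9 0xe9→b29/s1 L1-HIT; vc=[17,15]
#10 0xef→b29/s1 L1-HIT; vc=[17,15]
#11 0xed→b29/s1 L1-HIT; vc=[17,15]
#12 0xef→b29/s1 L1-HIT; vc=[17,15]
#13 0xec→b29/s1 L1-HIT; vc=[17,15]
#14 0x3c→b7/s3 MISS; vc=[17,15,31]
#15 0x58→b11/s3 MISS; vc=[17,15,31,7]
#16 0x3a→b7/s3 VC-HIT; vc=[17,15,31,11]

MISSES = 6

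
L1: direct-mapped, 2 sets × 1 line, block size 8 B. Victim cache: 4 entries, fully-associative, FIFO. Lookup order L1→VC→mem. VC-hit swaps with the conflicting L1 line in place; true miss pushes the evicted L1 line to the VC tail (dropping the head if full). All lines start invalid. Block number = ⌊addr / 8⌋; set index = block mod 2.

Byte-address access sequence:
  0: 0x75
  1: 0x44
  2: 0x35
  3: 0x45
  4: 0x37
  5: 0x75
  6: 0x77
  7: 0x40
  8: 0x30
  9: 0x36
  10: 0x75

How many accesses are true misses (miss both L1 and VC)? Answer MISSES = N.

#0 0x75→b14/s0 MISS; vc=[]
#1 0x44→b8/s0 MISS; vc=[14]
#2 0x35→b6/s0 MISS; vc=[14,8]
#3 0x45→b8/s0 VC-HIT; vc=[14,6]
#4 0x37→b6/s0 VC-HIT; vc=[14,8]
#5 0x75→b14/s0 VC-HIT; vc=[6,8]
#6 0x77→b14/s0 L1-HIT; vc=[6,8]
#7 0x40→b8/s0 VC-HIT; vc=[6,14]
#8 0x30→b6/s0 VC-HIT; vc=[8,14]
#9 0x36→b6/s0 L1-HIT; vc=[8,14]
#10 0x75→b14/s0 VC-HIT; vc=[8,6]

MISSES = 3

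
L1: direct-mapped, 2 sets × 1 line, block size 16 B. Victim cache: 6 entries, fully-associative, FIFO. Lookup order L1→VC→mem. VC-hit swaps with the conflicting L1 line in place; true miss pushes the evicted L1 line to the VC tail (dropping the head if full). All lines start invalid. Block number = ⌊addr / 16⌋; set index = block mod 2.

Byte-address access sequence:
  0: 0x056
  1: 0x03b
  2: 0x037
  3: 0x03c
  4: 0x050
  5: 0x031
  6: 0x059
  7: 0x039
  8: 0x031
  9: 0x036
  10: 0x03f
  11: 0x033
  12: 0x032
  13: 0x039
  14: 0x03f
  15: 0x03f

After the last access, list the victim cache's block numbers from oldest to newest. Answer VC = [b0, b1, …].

0: 0x56 (blk 5, set 1) → MISS  vc=[]
1: 0x3b (blk 3, set 1) → MISS  vc=[5]
2: 0x37 (blk 3, set 1) → L1-HIT  vc=[5]
3: 0x3c (blk 3, set 1) → L1-HIT  vc=[5]
4: 0x50 (blk 5, set 1) → VC-HIT  vc=[3]
5: 0x31 (blk 3, set 1) → VC-HIT  vc=[5]
6: 0x59 (blk 5, set 1) → VC-HIT  vc=[3]
7: 0x39 (blk 3, set 1) → VC-HIT  vc=[5]
8: 0x31 (blk 3, set 1) → L1-HIT  vc=[5]
9: 0x36 (blk 3, set 1) → L1-HIT  vc=[5]
10: 0x3f (blk 3, set 1) → L1-HIT  vc=[5]
11: 0x33 (blk 3, set 1) → L1-HIT  vc=[5]
12: 0x32 (blk 3, set 1) → L1-HIT  vc=[5]
13: 0x39 (blk 3, set 1) → L1-HIT  vc=[5]
14: 0x3f (blk 3, set 1) → L1-HIT  vc=[5]
15: 0x3f (blk 3, set 1) → L1-HIT  vc=[5]

VC = [5]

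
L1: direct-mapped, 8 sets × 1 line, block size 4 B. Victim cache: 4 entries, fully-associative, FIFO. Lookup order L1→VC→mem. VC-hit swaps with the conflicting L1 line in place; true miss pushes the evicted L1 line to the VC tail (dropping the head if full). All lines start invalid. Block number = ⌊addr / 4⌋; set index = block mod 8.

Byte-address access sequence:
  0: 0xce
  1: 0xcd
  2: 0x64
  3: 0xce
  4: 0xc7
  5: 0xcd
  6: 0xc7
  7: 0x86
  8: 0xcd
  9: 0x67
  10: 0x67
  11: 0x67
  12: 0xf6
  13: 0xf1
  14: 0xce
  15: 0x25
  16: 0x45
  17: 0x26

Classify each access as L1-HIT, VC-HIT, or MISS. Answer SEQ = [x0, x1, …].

  [0] addr=0xce blk=51 s=3: MISS | VC []
  [1] addr=0xcd blk=51 s=3: L1-HIT | VC []
  [2] addr=0x64 blk=25 s=1: MISS | VC []
  [3] addr=0xce blk=51 s=3: L1-HIT | VC []
  [4] addr=0xc7 blk=49 s=1: MISS | VC [25]
  [5] addr=0xcd blk=51 s=3: L1-HIT | VC [25]
  [6] addr=0xc7 blk=49 s=1: L1-HIT | VC [25]
  [7] addr=0x86 blk=33 s=1: MISS | VC [25, 49]
  [8] addr=0xcd blk=51 s=3: L1-HIT | VC [25, 49]
  [9] addr=0x67 blk=25 s=1: VC-HIT | VC [33, 49]
  [10] addr=0x67 blk=25 s=1: L1-HIT | VC [33, 49]
  [11] addr=0x67 blk=25 s=1: L1-HIT | VC [33, 49]
  [12] addr=0xf6 blk=61 s=5: MISS | VC [33, 49]
  [13] addr=0xf1 blk=60 s=4: MISS | VC [33, 49]
  [14] addr=0xce blk=51 s=3: L1-HIT | VC [33, 49]
  [15] addr=0x25 blk=9 s=1: MISS | VC [33, 49, 25]
  [16] addr=0x45 blk=17 s=1: MISS | VC [33, 49, 25, 9]
  [17] addr=0x26 blk=9 s=1: VC-HIT | VC [33, 49, 25, 17]

SEQ = [MISS, L1-HIT, MISS, L1-HIT, MISS, L1-HIT, L1-HIT, MISS, L1-HIT, VC-HIT, L1-HIT, L1-HIT, MISS, MISS, L1-HIT, MISS, MISS, VC-HIT]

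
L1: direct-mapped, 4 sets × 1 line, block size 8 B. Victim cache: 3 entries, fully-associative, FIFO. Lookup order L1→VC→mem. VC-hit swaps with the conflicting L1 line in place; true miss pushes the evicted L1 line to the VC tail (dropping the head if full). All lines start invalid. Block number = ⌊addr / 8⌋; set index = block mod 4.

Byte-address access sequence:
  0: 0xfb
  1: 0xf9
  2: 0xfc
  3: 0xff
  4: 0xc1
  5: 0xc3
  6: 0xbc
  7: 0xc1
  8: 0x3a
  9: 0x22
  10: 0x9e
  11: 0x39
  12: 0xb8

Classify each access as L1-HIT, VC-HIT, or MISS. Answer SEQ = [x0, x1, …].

0: 0xfb (blk 31, set 3) → MISS  vc=[]
1: 0xf9 (blk 31, set 3) → L1-HIT  vc=[]
2: 0xfc (blk 31, set 3) → L1-HIT  vc=[]
3: 0xff (blk 31, set 3) → L1-HIT  vc=[]
4: 0xc1 (blk 24, set 0) → MISS  vc=[]
5: 0xc3 (blk 24, set 0) → L1-HIT  vc=[]
6: 0xbc (blk 23, set 3) → MISS  vc=[31]
7: 0xc1 (blk 24, set 0) → L1-HIT  vc=[31]
8: 0x3a (blk 7, set 3) → MISS  vc=[31, 23]
9: 0x22 (blk 4, set 0) → MISS  vc=[31, 23, 24]
10: 0x9e (blk 19, set 3) → MISS  vc=[23, 24, 7]
11: 0x39 (blk 7, set 3) → VC-HIT  vc=[23, 24, 19]
12: 0xb8 (blk 23, set 3) → VC-HIT  vc=[7, 24, 19]

SEQ = [MISS, L1-HIT, L1-HIT, L1-HIT, MISS, L1-HIT, MISS, L1-HIT, MISS, MISS, MISS, VC-HIT, VC-HIT]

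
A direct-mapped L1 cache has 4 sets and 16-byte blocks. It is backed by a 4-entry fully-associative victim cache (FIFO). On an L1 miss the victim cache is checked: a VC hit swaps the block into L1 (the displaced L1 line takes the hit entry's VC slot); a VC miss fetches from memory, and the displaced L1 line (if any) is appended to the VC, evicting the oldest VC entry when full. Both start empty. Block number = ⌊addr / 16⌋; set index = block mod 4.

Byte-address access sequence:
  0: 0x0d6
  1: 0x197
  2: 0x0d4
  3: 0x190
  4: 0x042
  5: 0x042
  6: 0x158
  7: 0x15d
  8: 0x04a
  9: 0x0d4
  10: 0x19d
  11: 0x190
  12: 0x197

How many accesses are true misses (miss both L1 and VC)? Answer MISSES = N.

#0 0xd6→b13/s1 MISS; vc=[]
#1 0x197→b25/s1 MISS; vc=[13]
#2 0xd4→b13/s1 VC-HIT; vc=[25]
#3 0x190→b25/s1 VC-HIT; vc=[13]
#4 0x42→b4/s0 MISS; vc=[13]
#5 0x42→b4/s0 L1-HIT; vc=[13]
#6 0x158→b21/s1 MISS; vc=[13,25]
#7 0x15d→b21/s1 L1-HIT; vc=[13,25]
#8 0x4a→b4/s0 L1-HIT; vc=[13,25]
#9 0xd4→b13/s1 VC-HIT; vc=[21,25]
#10 0x19d→b25/s1 VC-HIT; vc=[21,13]
#11 0x190→b25/s1 L1-HIT; vc=[21,13]
#12 0x197→b25/s1 L1-HIT; vc=[21,13]

MISSES = 4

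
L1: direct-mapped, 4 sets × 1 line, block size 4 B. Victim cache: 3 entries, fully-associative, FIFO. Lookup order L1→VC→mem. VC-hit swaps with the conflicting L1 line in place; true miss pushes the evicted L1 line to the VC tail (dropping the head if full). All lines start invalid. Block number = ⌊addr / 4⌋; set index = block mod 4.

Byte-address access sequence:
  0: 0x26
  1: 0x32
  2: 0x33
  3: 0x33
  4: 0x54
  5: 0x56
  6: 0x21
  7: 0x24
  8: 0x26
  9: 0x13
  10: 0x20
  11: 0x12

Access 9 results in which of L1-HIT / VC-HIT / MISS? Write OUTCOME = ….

OUTCOME = MISS

0: 0x26 (blk 9, set 1) → MISS  vc=[]
1: 0x32 (blk 12, set 0) → MISS  vc=[]
2: 0x33 (blk 12, set 0) → L1-HIT  vc=[]
3: 0x33 (blk 12, set 0) → L1-HIT  vc=[]
4: 0x54 (blk 21, set 1) → MISS  vc=[9]
5: 0x56 (blk 21, set 1) → L1-HIT  vc=[9]
6: 0x21 (blk 8, set 0) → MISS  vc=[9, 12]
7: 0x24 (blk 9, set 1) → VC-HIT  vc=[21, 12]
8: 0x26 (blk 9, set 1) → L1-HIT  vc=[21, 12]
9: 0x13 (blk 4, set 0) → MISS  vc=[21, 12, 8]
10: 0x20 (blk 8, set 0) → VC-HIT  vc=[21, 12, 4]
11: 0x12 (blk 4, set 0) → VC-HIT  vc=[21, 12, 8]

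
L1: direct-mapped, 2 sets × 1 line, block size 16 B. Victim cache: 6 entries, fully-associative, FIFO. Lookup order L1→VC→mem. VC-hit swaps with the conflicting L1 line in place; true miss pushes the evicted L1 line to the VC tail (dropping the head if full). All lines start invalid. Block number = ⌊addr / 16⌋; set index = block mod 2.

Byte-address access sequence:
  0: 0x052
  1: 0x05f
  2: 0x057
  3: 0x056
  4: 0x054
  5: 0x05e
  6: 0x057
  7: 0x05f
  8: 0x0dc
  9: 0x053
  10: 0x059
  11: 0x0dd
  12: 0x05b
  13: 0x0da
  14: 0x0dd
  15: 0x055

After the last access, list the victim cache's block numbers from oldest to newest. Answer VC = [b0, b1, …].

#0 0x52→b5/s1 MISS; vc=[]
#1 0x5f→b5/s1 L1-HIT; vc=[]
#2 0x57→b5/s1 L1-HIT; vc=[]
#3 0x56→b5/s1 L1-HIT; vc=[]
#4 0x54→b5/s1 L1-HIT; vc=[]
#5 0x5e→b5/s1 L1-HIT; vc=[]
#6 0x57→b5/s1 L1-HIT; vc=[]
#7 0x5f→b5/s1 L1-HIT; vc=[]
#8 0xdc→b13/s1 MISS; vc=[5]
#9 0x53→b5/s1 VC-HIT; vc=[13]
#10 0x59→b5/s1 L1-HIT; vc=[13]
#11 0xdd→b13/s1 VC-HIT; vc=[5]
#12 0x5b→b5/s1 VC-HIT; vc=[13]
#13 0xda→b13/s1 VC-HIT; vc=[5]
#14 0xdd→b13/s1 L1-HIT; vc=[5]
#15 0x55→b5/s1 VC-HIT; vc=[13]

VC = [13]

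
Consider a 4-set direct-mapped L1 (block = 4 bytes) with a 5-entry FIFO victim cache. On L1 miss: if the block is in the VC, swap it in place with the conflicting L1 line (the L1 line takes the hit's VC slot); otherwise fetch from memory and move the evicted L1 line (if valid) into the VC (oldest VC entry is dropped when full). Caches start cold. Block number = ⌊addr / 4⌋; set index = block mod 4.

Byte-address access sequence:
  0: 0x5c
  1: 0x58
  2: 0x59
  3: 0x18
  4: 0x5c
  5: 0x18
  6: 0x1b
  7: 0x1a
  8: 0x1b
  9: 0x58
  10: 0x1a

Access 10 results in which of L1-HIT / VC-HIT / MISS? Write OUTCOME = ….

OUTCOME = VC-HIT

#0 0x5c→b23/s3 MISS; vc=[]
#1 0x58→b22/s2 MISS; vc=[]
#2 0x59→b22/s2 L1-HIT; vc=[]
#3 0x18→b6/s2 MISS; vc=[22]
#4 0x5c→b23/s3 L1-HIT; vc=[22]
#5 0x18→b6/s2 L1-HIT; vc=[22]
#6 0x1b→b6/s2 L1-HIT; vc=[22]
#7 0x1a→b6/s2 L1-HIT; vc=[22]
#8 0x1b→b6/s2 L1-HIT; vc=[22]
#9 0x58→b22/s2 VC-HIT; vc=[6]
#10 0x1a→b6/s2 VC-HIT; vc=[22]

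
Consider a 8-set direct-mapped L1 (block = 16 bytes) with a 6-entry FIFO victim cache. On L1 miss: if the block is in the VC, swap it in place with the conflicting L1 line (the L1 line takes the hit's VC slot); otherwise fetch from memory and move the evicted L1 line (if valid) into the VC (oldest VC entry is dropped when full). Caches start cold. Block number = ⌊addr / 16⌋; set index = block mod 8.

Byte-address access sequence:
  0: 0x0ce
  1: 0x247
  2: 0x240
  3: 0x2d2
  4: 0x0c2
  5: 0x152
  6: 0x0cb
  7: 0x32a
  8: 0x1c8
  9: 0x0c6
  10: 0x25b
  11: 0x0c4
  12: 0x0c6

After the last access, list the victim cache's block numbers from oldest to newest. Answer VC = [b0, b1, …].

0: 0xce (blk 12, set 4) → MISS  vc=[]
1: 0x247 (blk 36, set 4) → MISS  vc=[12]
2: 0x240 (blk 36, set 4) → L1-HIT  vc=[12]
3: 0x2d2 (blk 45, set 5) → MISS  vc=[12]
4: 0xc2 (blk 12, set 4) → VC-HIT  vc=[36]
5: 0x152 (blk 21, set 5) → MISS  vc=[36, 45]
6: 0xcb (blk 12, set 4) → L1-HIT  vc=[36, 45]
7: 0x32a (blk 50, set 2) → MISS  vc=[36, 45]
8: 0x1c8 (blk 28, set 4) → MISS  vc=[36, 45, 12]
9: 0xc6 (blk 12, set 4) → VC-HIT  vc=[36, 45, 28]
10: 0x25b (blk 37, set 5) → MISS  vc=[36, 45, 28, 21]
11: 0xc4 (blk 12, set 4) → L1-HIT  vc=[36, 45, 28, 21]
12: 0xc6 (blk 12, set 4) → L1-HIT  vc=[36, 45, 28, 21]

VC = [36, 45, 28, 21]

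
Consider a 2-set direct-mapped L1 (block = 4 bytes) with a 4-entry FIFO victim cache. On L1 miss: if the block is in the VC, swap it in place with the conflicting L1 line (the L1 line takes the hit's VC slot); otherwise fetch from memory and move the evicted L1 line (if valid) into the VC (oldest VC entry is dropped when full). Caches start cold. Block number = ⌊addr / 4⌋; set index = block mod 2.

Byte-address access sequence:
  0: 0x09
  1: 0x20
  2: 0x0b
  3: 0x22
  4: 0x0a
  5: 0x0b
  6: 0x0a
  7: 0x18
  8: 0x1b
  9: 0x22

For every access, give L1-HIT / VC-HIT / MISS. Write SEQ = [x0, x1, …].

SEQ = [MISS, MISS, VC-HIT, VC-HIT, VC-HIT, L1-HIT, L1-HIT, MISS, L1-HIT, VC-HIT]

#0 0x9→b2/s0 MISS; vc=[]
#1 0x20→b8/s0 MISS; vc=[2]
#2 0xb→b2/s0 VC-HIT; vc=[8]
#3 0x22→b8/s0 VC-HIT; vc=[2]
#4 0xa→b2/s0 VC-HIT; vc=[8]
#5 0xb→b2/s0 L1-HIT; vc=[8]
#6 0xa→b2/s0 L1-HIT; vc=[8]
#7 0x18→b6/s0 MISS; vc=[8,2]
#8 0x1b→b6/s0 L1-HIT; vc=[8,2]
#9 0x22→b8/s0 VC-HIT; vc=[6,2]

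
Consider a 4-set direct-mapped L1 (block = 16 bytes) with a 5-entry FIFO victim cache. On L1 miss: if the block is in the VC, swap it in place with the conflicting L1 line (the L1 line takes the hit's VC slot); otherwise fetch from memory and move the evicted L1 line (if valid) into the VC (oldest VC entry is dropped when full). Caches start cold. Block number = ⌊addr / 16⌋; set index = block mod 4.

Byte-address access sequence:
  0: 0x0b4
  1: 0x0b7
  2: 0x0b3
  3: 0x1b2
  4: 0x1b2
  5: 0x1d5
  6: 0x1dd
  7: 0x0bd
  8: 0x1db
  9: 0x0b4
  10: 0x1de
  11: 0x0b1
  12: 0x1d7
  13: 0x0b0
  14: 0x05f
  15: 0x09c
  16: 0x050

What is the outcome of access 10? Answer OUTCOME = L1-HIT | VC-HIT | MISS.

  [0] addr=0xb4 blk=11 s=3: MISS | VC []
  [1] addr=0xb7 blk=11 s=3: L1-HIT | VC []
  [2] addr=0xb3 blk=11 s=3: L1-HIT | VC []
  [3] addr=0x1b2 blk=27 s=3: MISS | VC [11]
  [4] addr=0x1b2 blk=27 s=3: L1-HIT | VC [11]
  [5] addr=0x1d5 blk=29 s=1: MISS | VC [11]
  [6] addr=0x1dd blk=29 s=1: L1-HIT | VC [11]
  [7] addr=0xbd blk=11 s=3: VC-HIT | VC [27]
  [8] addr=0x1db blk=29 s=1: L1-HIT | VC [27]
  [9] addr=0xb4 blk=11 s=3: L1-HIT | VC [27]
  [10] addr=0x1de blk=29 s=1: L1-HIT | VC [27]
  [11] addr=0xb1 blk=11 s=3: L1-HIT | VC [27]
  [12] addr=0x1d7 blk=29 s=1: L1-HIT | VC [27]
  [13] addr=0xb0 blk=11 s=3: L1-HIT | VC [27]
  [14] addr=0x5f blk=5 s=1: MISS | VC [27, 29]
  [15] addr=0x9c blk=9 s=1: MISS | VC [27, 29, 5]
  [16] addr=0x50 blk=5 s=1: VC-HIT | VC [27, 29, 9]

OUTCOME = L1-HIT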